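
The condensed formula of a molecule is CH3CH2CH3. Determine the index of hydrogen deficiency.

Element totals:
  C: 3
  H: 8
Molecular formula: C3H8.
DoU = (2C + 2 + N − H − X) / 2 = (2·3 + 2 + 0 − 8 − 0) / 2 = 0.

0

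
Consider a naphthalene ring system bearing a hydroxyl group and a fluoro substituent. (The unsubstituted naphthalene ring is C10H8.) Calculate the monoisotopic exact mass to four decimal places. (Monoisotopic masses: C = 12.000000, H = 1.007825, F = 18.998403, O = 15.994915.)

Atom tally by fragment:
  naphthalene ring system core → C:10 H:8
  (− 2 ring H displaced by substituents)
  + OH → O:1 H:1
  + F → F:1
Element totals:
  C: 10
  H: 7
  F: 1
  O: 1
Molecular formula: C10H7FO.
  M = 10(12.0) + 7(1.007825) + 18.998403 + 15.994915
    = 120.000000 + 7.054775 + 18.998403 + 15.994915 = 162.048093

162.0481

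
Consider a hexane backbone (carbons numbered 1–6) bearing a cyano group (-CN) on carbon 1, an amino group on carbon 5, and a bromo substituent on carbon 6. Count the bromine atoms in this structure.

Atom tally by fragment:
  NCCH2 → C:2 H:2 N:1
  CH2 → C:1 H:2
  CH2 → C:1 H:2
  CH2 → C:1 H:2
  CH(NH2) → C:1 H:3 N:1
  CH2Br → C:1 H:2 Br:1
Element totals:
  C: 7
  H: 13
  Br: 1
  N: 2

1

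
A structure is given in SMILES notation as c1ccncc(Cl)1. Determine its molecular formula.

Atom tally by fragment:
  pyridine ring core → C:5 H:5 N:1
  (− 1 ring H displaced by substituents)
  + Cl → Cl:1
Element totals:
  C: 5
  H: 4
  Cl: 1
  N: 1

C5H4ClN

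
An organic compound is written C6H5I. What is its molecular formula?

C6H5I

Atom tally by fragment:
  benzene ring core → C:6 H:6
  (− 1 ring H displaced by substituents)
  + I → I:1
Element totals:
  C: 6
  H: 5
  I: 1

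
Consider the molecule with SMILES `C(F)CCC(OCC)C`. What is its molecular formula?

Atom tally by fragment:
  FCH2 → C:1 H:2 F:1
  CH2 → C:1 H:2
  CH2 → C:1 H:2
  CH(OC2H5) → C:3 H:6 O:1
  CH3 → C:1 H:3
Element totals:
  C: 7
  H: 15
  F: 1
  O: 1

C7H15FO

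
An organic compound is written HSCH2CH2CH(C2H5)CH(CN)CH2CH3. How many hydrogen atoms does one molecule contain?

Atom tally by fragment:
  HSCH2 → C:1 H:3 S:1
  CH2 → C:1 H:2
  CH(C2H5) → C:3 H:6
  CH(CN) → C:2 H:1 N:1
  CH2 → C:1 H:2
  CH3 → C:1 H:3
Element totals:
  C: 9
  H: 17
  N: 1
  S: 1

17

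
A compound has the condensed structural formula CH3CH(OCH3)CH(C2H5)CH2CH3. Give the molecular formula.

C8H18O

Atom tally by fragment:
  CH3 → C:1 H:3
  CH(OCH3) → C:2 H:4 O:1
  CH(C2H5) → C:3 H:6
  CH2 → C:1 H:2
  CH3 → C:1 H:3
Element totals:
  C: 8
  H: 18
  O: 1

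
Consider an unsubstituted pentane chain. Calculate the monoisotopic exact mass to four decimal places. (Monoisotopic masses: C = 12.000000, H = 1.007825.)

72.0939

Atom tally by fragment:
  CH3 → C:1 H:3
  CH2 → C:1 H:2
  CH2 → C:1 H:2
  CH2 → C:1 H:2
  CH3 → C:1 H:3
Element totals:
  C: 5
  H: 12
Molecular formula: C5H12.
  M = 5(12.0) + 12(1.007825)
    = 60.000000 + 12.093900 = 72.093900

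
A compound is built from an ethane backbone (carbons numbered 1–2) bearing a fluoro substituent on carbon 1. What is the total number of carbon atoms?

Atom tally by fragment:
  FCH2 → C:1 H:2 F:1
  CH3 → C:1 H:3
Element totals:
  C: 2
  H: 5
  F: 1

2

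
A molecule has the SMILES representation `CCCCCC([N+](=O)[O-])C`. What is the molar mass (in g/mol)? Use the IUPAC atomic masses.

145.20 g/mol

Atom tally by fragment:
  CH3 → C:1 H:3
  CH2 → C:1 H:2
  CH2 → C:1 H:2
  CH2 → C:1 H:2
  CH2 → C:1 H:2
  CH(NO2) → C:1 H:1 N:1 O:2
  CH3 → C:1 H:3
Element totals:
  C: 7
  H: 15
  N: 1
  O: 2
Molecular formula: C7H15NO2.
  M = 7(12.011) + 15(1.008) + 14.007 + 2(15.999)
    = 84.077 + 15.120 + 14.007 + 31.998 = 145.202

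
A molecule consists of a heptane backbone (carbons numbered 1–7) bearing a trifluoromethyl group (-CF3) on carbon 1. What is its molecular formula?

C8H15F3

Atom tally by fragment:
  F3CCH2 → C:2 H:2 F:3
  CH2 → C:1 H:2
  CH2 → C:1 H:2
  CH2 → C:1 H:2
  CH2 → C:1 H:2
  CH2 → C:1 H:2
  CH3 → C:1 H:3
Element totals:
  C: 8
  H: 15
  F: 3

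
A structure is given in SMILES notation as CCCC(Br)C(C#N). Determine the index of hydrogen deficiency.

Atom tally by fragment:
  CH3 → C:1 H:3
  CH2 → C:1 H:2
  CH2 → C:1 H:2
  CH(Br) → C:1 H:1 Br:1
  CH2CN → C:2 H:2 N:1
Element totals:
  C: 6
  H: 10
  Br: 1
  N: 1
Molecular formula: C6H10BrN.
DoU = (2C + 2 + N − H − X) / 2 = (2·6 + 2 + 1 − 10 − 1) / 2 = 2.

2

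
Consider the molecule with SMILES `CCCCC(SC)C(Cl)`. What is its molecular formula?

C7H15ClS

Atom tally by fragment:
  CH3 → C:1 H:3
  CH2 → C:1 H:2
  CH2 → C:1 H:2
  CH2 → C:1 H:2
  CH(SCH3) → C:2 H:4 S:1
  CH2Cl → C:1 H:2 Cl:1
Element totals:
  C: 7
  H: 15
  Cl: 1
  S: 1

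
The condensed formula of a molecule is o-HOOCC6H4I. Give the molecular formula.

Element totals:
  C: 7
  H: 5
  I: 1
  O: 2

C7H5IO2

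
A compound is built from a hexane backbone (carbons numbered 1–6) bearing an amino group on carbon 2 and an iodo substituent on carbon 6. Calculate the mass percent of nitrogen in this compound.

6.17%

Atom tally by fragment:
  CH3 → C:1 H:3
  CH(NH2) → C:1 H:3 N:1
  CH2 → C:1 H:2
  CH2 → C:1 H:2
  CH2 → C:1 H:2
  CH2I → C:1 H:2 I:1
Element totals:
  C: 6
  H: 14
  I: 1
  N: 1
Molecular formula: C6H14IN.
Molar mass = 227.089 g/mol.
Mass from N: 1 × 14.007 = 14.007 g/mol.
%N = 14.007 / 227.089 × 100 = 6.17%.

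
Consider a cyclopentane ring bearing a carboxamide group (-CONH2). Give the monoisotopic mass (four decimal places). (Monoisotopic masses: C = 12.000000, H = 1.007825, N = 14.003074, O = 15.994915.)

Atom tally by fragment:
  cyclopentane ring core → C:5 H:10
  (− 1 ring H displaced by substituents)
  + CONH2 → C:1 H:2 O:1 N:1
Element totals:
  C: 6
  H: 11
  N: 1
  O: 1
Molecular formula: C6H11NO.
  M = 6(12.0) + 11(1.007825) + 14.003074 + 15.994915
    = 72.000000 + 11.086075 + 14.003074 + 15.994915 = 113.084064

113.0841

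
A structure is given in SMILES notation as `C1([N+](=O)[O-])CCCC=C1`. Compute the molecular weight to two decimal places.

Atom tally by fragment:
  cyclohexene ring core → C:6 H:10
  (− 1 ring H displaced by substituents)
  + NO2 → N:1 O:2
Element totals:
  C: 6
  H: 9
  N: 1
  O: 2
Molecular formula: C6H9NO2.
  M = 6(12.011) + 9(1.008) + 14.007 + 2(15.999)
    = 72.066 + 9.072 + 14.007 + 31.998 = 127.143

127.14 g/mol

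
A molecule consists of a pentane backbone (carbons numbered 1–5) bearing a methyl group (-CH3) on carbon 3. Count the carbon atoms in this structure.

Atom tally by fragment:
  CH3 → C:1 H:3
  CH2 → C:1 H:2
  CH(CH3) → C:2 H:4
  CH2 → C:1 H:2
  CH3 → C:1 H:3
Element totals:
  C: 6
  H: 14

6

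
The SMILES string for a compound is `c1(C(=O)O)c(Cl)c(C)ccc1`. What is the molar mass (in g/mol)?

170.59 g/mol

Atom tally by fragment:
  benzene ring core → C:6 H:6
  (− 3 ring H displaced by substituents)
  + COOH → C:1 H:1 O:2
  + Cl → Cl:1
  + CH3 → C:1 H:3
Element totals:
  C: 8
  H: 7
  Cl: 1
  O: 2
Molecular formula: C8H7ClO2.
  M = 8(12.011) + 7(1.008) + 35.45 + 2(15.999)
    = 96.088 + 7.056 + 35.450 + 31.998 = 170.592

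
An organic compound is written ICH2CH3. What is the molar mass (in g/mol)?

Atom tally by fragment:
  ICH2 → C:1 H:2 I:1
  CH3 → C:1 H:3
Element totals:
  C: 2
  H: 5
  I: 1
Molecular formula: C2H5I.
  M = 2(12.011) + 5(1.008) + 126.904
    = 24.022 + 5.040 + 126.904 = 155.966

155.97 g/mol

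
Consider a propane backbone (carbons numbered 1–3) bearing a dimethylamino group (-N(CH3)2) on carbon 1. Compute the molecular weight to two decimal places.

Atom tally by fragment:
  (CH3)2NCH2 → C:3 H:8 N:1
  CH2 → C:1 H:2
  CH3 → C:1 H:3
Element totals:
  C: 5
  H: 13
  N: 1
Molecular formula: C5H13N.
  M = 5(12.011) + 13(1.008) + 14.007
    = 60.055 + 13.104 + 14.007 = 87.166

87.17 g/mol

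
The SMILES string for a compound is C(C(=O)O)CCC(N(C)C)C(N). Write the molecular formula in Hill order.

C8H18N2O2

Atom tally by fragment:
  HOOCCH2 → C:2 H:3 O:2
  CH2 → C:1 H:2
  CH2 → C:1 H:2
  CH(N(CH3)2) → C:3 H:7 N:1
  CH2NH2 → C:1 H:4 N:1
Element totals:
  C: 8
  H: 18
  N: 2
  O: 2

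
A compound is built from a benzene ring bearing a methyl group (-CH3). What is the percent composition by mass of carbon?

91.25%

Atom tally by fragment:
  benzene ring core → C:6 H:6
  (− 1 ring H displaced by substituents)
  + CH3 → C:1 H:3
Element totals:
  C: 7
  H: 8
Molecular formula: C7H8.
Molar mass = 92.141 g/mol.
Mass from C: 7 × 12.011 = 84.077 g/mol.
%C = 84.077 / 92.141 × 100 = 91.25%.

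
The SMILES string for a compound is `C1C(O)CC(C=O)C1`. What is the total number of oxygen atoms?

Atom tally by fragment:
  cyclopentane ring core → C:5 H:10
  (− 2 ring H displaced by substituents)
  + OH → O:1 H:1
  + CHO → C:1 H:1 O:1
Element totals:
  C: 6
  H: 10
  O: 2

2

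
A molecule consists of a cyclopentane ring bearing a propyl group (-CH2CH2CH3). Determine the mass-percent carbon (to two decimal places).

Atom tally by fragment:
  cyclopentane ring core → C:5 H:10
  (− 1 ring H displaced by substituents)
  + CH2CH2CH3 → C:3 H:7
Element totals:
  C: 8
  H: 16
Molecular formula: C8H16.
Molar mass = 112.216 g/mol.
Mass from C: 8 × 12.011 = 96.088 g/mol.
%C = 96.088 / 112.216 × 100 = 85.63%.

85.63%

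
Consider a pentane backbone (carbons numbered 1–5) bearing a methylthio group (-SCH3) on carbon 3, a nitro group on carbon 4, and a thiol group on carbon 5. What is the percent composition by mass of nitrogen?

7.17%

Atom tally by fragment:
  CH3 → C:1 H:3
  CH2 → C:1 H:2
  CH(SCH3) → C:2 H:4 S:1
  CH(NO2) → C:1 H:1 N:1 O:2
  CH2SH → C:1 H:3 S:1
Element totals:
  C: 6
  H: 13
  N: 1
  O: 2
  S: 2
Molecular formula: C6H13NO2S2.
Molar mass = 195.295 g/mol.
Mass from N: 1 × 14.007 = 14.007 g/mol.
%N = 14.007 / 195.295 × 100 = 7.17%.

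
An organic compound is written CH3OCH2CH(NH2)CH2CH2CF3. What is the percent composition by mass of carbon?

Atom tally by fragment:
  CH3OCH2 → C:2 H:5 O:1
  CH(NH2) → C:1 H:3 N:1
  CH2 → C:1 H:2
  CH2CF3 → C:2 H:2 F:3
Element totals:
  C: 6
  H: 12
  F: 3
  N: 1
  O: 1
Molecular formula: C6H12F3NO.
Molar mass = 171.162 g/mol.
Mass from C: 6 × 12.011 = 72.066 g/mol.
%C = 72.066 / 171.162 × 100 = 42.10%.

42.10%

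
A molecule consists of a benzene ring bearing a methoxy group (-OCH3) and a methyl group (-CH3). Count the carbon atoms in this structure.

8

Atom tally by fragment:
  benzene ring core → C:6 H:6
  (− 2 ring H displaced by substituents)
  + OCH3 → C:1 H:3 O:1
  + CH3 → C:1 H:3
Element totals:
  C: 8
  H: 10
  O: 1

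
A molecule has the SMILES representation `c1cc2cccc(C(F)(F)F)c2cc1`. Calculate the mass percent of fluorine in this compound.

29.05%

Atom tally by fragment:
  naphthalene ring system core → C:10 H:8
  (− 1 ring H displaced by substituents)
  + CF3 → C:1 F:3
Element totals:
  C: 11
  H: 7
  F: 3
Molecular formula: C11H7F3.
Molar mass = 196.171 g/mol.
Mass from F: 3 × 18.998 = 56.994 g/mol.
%F = 56.994 / 196.171 × 100 = 29.05%.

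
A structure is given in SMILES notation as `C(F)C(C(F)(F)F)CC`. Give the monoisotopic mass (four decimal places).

Atom tally by fragment:
  FCH2 → C:1 H:2 F:1
  CH(CF3) → C:2 H:1 F:3
  CH2 → C:1 H:2
  CH3 → C:1 H:3
Element totals:
  C: 5
  H: 8
  F: 4
Molecular formula: C5H8F4.
  M = 5(12.0) + 8(1.007825) + 4(18.998403)
    = 60.000000 + 8.062600 + 75.993612 = 144.056212

144.0562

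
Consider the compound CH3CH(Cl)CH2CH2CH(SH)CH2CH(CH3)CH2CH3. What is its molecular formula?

C10H21ClS

Atom tally by fragment:
  CH3 → C:1 H:3
  CH(Cl) → C:1 H:1 Cl:1
  CH2 → C:1 H:2
  CH2 → C:1 H:2
  CH(SH) → C:1 H:2 S:1
  CH2 → C:1 H:2
  CH(CH3) → C:2 H:4
  CH2 → C:1 H:2
  CH3 → C:1 H:3
Element totals:
  C: 10
  H: 21
  Cl: 1
  S: 1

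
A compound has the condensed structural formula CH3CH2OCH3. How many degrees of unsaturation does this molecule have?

Atom tally by fragment:
  CH3 → C:1 H:3
  CH2OCH3 → C:2 H:5 O:1
Element totals:
  C: 3
  H: 8
  O: 1
Molecular formula: C3H8O.
DoU = (2C + 2 + N − H − X) / 2 = (2·3 + 2 + 0 − 8 − 0) / 2 = 0.

0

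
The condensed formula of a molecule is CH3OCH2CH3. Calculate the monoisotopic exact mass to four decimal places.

60.0575

Element totals:
  C: 3
  H: 8
  O: 1
Molecular formula: C3H8O.
  M = 3(12.0) + 8(1.007825) + 15.994915
    = 36.000000 + 8.062600 + 15.994915 = 60.057515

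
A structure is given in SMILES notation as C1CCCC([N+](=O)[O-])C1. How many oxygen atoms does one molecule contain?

2

Atom tally by fragment:
  cyclohexane ring core → C:6 H:12
  (− 1 ring H displaced by substituents)
  + NO2 → N:1 O:2
Element totals:
  C: 6
  H: 11
  N: 1
  O: 2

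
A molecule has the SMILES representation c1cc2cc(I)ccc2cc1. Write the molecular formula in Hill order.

Atom tally by fragment:
  naphthalene ring system core → C:10 H:8
  (− 1 ring H displaced by substituents)
  + I → I:1
Element totals:
  C: 10
  H: 7
  I: 1

C10H7I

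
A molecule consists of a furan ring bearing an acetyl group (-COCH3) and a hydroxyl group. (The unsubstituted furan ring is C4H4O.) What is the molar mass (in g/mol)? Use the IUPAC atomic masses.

Atom tally by fragment:
  furan ring core → C:4 H:4 O:1
  (− 2 ring H displaced by substituents)
  + COCH3 → C:2 H:3 O:1
  + OH → O:1 H:1
Element totals:
  C: 6
  H: 6
  O: 3
Molecular formula: C6H6O3.
  M = 6(12.011) + 6(1.008) + 3(15.999)
    = 72.066 + 6.048 + 47.997 = 126.111

126.11 g/mol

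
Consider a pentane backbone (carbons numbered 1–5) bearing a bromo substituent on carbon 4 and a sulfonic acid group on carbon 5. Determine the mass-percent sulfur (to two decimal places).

Atom tally by fragment:
  CH3 → C:1 H:3
  CH2 → C:1 H:2
  CH2 → C:1 H:2
  CH(Br) → C:1 H:1 Br:1
  CH2SO3H → C:1 H:3 S:1 O:3
Element totals:
  C: 5
  H: 11
  Br: 1
  O: 3
  S: 1
Molecular formula: C5H11BrO3S.
Molar mass = 231.104 g/mol.
Mass from S: 1 × 32.06 = 32.060 g/mol.
%S = 32.060 / 231.104 × 100 = 13.87%.

13.87%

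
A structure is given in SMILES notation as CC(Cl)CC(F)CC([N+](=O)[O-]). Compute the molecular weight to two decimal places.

Atom tally by fragment:
  CH3 → C:1 H:3
  CH(Cl) → C:1 H:1 Cl:1
  CH2 → C:1 H:2
  CH(F) → C:1 H:1 F:1
  CH2 → C:1 H:2
  CH2NO2 → C:1 H:2 N:1 O:2
Element totals:
  C: 6
  H: 11
  Cl: 1
  F: 1
  N: 1
  O: 2
Molecular formula: C6H11ClFNO2.
  M = 6(12.011) + 11(1.008) + 35.45 + 18.998 + 14.007 + 2(15.999)
    = 72.066 + 11.088 + 35.450 + 18.998 + 14.007 + 31.998 = 183.607

183.61 g/mol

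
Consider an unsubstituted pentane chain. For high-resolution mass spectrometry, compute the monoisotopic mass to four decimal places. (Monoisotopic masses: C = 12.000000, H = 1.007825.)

Atom tally by fragment:
  CH3 → C:1 H:3
  CH2 → C:1 H:2
  CH2 → C:1 H:2
  CH2 → C:1 H:2
  CH3 → C:1 H:3
Element totals:
  C: 5
  H: 12
Molecular formula: C5H12.
  M = 5(12.0) + 12(1.007825)
    = 60.000000 + 12.093900 = 72.093900

72.0939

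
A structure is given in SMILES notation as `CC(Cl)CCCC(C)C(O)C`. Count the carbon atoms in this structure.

9

Atom tally by fragment:
  CH3 → C:1 H:3
  CH(Cl) → C:1 H:1 Cl:1
  CH2 → C:1 H:2
  CH2 → C:1 H:2
  CH2 → C:1 H:2
  CH(CH3) → C:2 H:4
  CH(OH) → C:1 H:2 O:1
  CH3 → C:1 H:3
Element totals:
  C: 9
  H: 19
  Cl: 1
  O: 1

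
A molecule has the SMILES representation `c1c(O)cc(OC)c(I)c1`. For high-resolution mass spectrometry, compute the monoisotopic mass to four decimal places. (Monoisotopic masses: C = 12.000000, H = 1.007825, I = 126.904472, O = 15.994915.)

249.9491

Atom tally by fragment:
  benzene ring core → C:6 H:6
  (− 3 ring H displaced by substituents)
  + OH → O:1 H:1
  + OCH3 → C:1 H:3 O:1
  + I → I:1
Element totals:
  C: 7
  H: 7
  I: 1
  O: 2
Molecular formula: C7H7IO2.
  M = 7(12.0) + 7(1.007825) + 126.904472 + 2(15.994915)
    = 84.000000 + 7.054775 + 126.904472 + 31.989830 = 249.949077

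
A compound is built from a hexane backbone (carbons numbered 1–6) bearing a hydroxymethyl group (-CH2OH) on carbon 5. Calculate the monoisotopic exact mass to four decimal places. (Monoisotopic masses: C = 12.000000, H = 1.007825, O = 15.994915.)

116.1201

Atom tally by fragment:
  CH3 → C:1 H:3
  CH2 → C:1 H:2
  CH2 → C:1 H:2
  CH2 → C:1 H:2
  CH(CH2OH) → C:2 H:4 O:1
  CH3 → C:1 H:3
Element totals:
  C: 7
  H: 16
  O: 1
Molecular formula: C7H16O.
  M = 7(12.0) + 16(1.007825) + 15.994915
    = 84.000000 + 16.125200 + 15.994915 = 116.120115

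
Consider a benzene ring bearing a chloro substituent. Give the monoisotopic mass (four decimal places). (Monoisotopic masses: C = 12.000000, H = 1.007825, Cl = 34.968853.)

112.0080

Atom tally by fragment:
  benzene ring core → C:6 H:6
  (− 1 ring H displaced by substituents)
  + Cl → Cl:1
Element totals:
  C: 6
  H: 5
  Cl: 1
Molecular formula: C6H5Cl.
  M = 6(12.0) + 5(1.007825) + 34.968853
    = 72.000000 + 5.039125 + 34.968853 = 112.007978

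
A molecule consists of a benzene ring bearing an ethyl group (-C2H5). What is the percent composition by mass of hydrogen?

Atom tally by fragment:
  benzene ring core → C:6 H:6
  (− 1 ring H displaced by substituents)
  + C2H5 → C:2 H:5
Element totals:
  C: 8
  H: 10
Molecular formula: C8H10.
Molar mass = 106.168 g/mol.
Mass from H: 10 × 1.008 = 10.080 g/mol.
%H = 10.080 / 106.168 × 100 = 9.49%.

9.49%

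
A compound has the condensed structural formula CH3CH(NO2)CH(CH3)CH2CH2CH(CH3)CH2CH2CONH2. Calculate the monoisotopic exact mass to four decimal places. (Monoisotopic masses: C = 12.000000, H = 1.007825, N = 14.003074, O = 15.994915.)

230.1630

Element totals:
  C: 11
  H: 22
  N: 2
  O: 3
Molecular formula: C11H22N2O3.
  M = 11(12.0) + 22(1.007825) + 2(14.003074) + 3(15.994915)
    = 132.000000 + 22.172150 + 28.006148 + 47.984745 = 230.163043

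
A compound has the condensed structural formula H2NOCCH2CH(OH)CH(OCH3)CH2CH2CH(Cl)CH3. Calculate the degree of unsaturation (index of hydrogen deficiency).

1

Element totals:
  C: 9
  H: 18
  Cl: 1
  N: 1
  O: 3
Molecular formula: C9H18ClNO3.
DoU = (2C + 2 + N − H − X) / 2 = (2·9 + 2 + 1 − 18 − 1) / 2 = 1.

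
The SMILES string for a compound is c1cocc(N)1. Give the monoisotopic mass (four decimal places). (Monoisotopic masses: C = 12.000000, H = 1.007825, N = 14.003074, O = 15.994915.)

83.0371

Atom tally by fragment:
  furan ring core → C:4 H:4 O:1
  (− 1 ring H displaced by substituents)
  + NH2 → N:1 H:2
Element totals:
  C: 4
  H: 5
  N: 1
  O: 1
Molecular formula: C4H5NO.
  M = 4(12.0) + 5(1.007825) + 14.003074 + 15.994915
    = 48.000000 + 5.039125 + 14.003074 + 15.994915 = 83.037114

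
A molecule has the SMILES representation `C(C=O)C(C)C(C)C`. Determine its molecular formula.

Atom tally by fragment:
  OHCCH2 → C:2 H:3 O:1
  CH(CH3) → C:2 H:4
  CH(CH3) → C:2 H:4
  CH3 → C:1 H:3
Element totals:
  C: 7
  H: 14
  O: 1

C7H14O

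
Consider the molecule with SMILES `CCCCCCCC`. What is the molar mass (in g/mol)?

Atom tally by fragment:
  CH3 → C:1 H:3
  CH2 → C:1 H:2
  CH2 → C:1 H:2
  CH2 → C:1 H:2
  CH2 → C:1 H:2
  CH2 → C:1 H:2
  CH2 → C:1 H:2
  CH3 → C:1 H:3
Element totals:
  C: 8
  H: 18
Molecular formula: C8H18.
  M = 8(12.011) + 18(1.008)
    = 96.088 + 18.144 = 114.232

114.23 g/mol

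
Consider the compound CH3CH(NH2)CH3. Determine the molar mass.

Element totals:
  C: 3
  H: 9
  N: 1
Molecular formula: C3H9N.
  M = 3(12.011) + 9(1.008) + 14.007
    = 36.033 + 9.072 + 14.007 = 59.112

59.11 g/mol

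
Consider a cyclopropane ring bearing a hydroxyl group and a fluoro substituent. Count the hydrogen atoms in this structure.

5

Atom tally by fragment:
  cyclopropane ring core → C:3 H:6
  (− 2 ring H displaced by substituents)
  + OH → O:1 H:1
  + F → F:1
Element totals:
  C: 3
  H: 5
  F: 1
  O: 1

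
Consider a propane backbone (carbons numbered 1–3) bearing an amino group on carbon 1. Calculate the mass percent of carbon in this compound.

60.96%

Atom tally by fragment:
  H2NCH2 → C:1 H:4 N:1
  CH2 → C:1 H:2
  CH3 → C:1 H:3
Element totals:
  C: 3
  H: 9
  N: 1
Molecular formula: C3H9N.
Molar mass = 59.112 g/mol.
Mass from C: 3 × 12.011 = 36.033 g/mol.
%C = 36.033 / 59.112 × 100 = 60.96%.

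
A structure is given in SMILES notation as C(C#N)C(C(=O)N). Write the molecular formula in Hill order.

Atom tally by fragment:
  NCCH2 → C:2 H:2 N:1
  CH2CONH2 → C:2 H:4 O:1 N:1
Element totals:
  C: 4
  H: 6
  N: 2
  O: 1

C4H6N2O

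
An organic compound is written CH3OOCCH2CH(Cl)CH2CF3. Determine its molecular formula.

C6H8ClF3O2

Element totals:
  C: 6
  H: 8
  Cl: 1
  F: 3
  O: 2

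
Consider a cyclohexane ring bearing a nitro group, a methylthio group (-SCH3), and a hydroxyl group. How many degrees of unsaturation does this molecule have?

2

Atom tally by fragment:
  cyclohexane ring core → C:6 H:12
  (− 3 ring H displaced by substituents)
  + NO2 → N:1 O:2
  + SCH3 → C:1 H:3 S:1
  + OH → O:1 H:1
Element totals:
  C: 7
  H: 13
  N: 1
  O: 3
  S: 1
Molecular formula: C7H13NO3S.
DoU = (2C + 2 + N − H − X) / 2 = (2·7 + 2 + 1 − 13 − 0) / 2 = 2.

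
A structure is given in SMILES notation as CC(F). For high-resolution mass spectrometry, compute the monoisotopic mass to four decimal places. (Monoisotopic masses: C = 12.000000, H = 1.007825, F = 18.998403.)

48.0375

Atom tally by fragment:
  CH3 → C:1 H:3
  CH2F → C:1 H:2 F:1
Element totals:
  C: 2
  H: 5
  F: 1
Molecular formula: C2H5F.
  M = 2(12.0) + 5(1.007825) + 18.998403
    = 24.000000 + 5.039125 + 18.998403 = 48.037528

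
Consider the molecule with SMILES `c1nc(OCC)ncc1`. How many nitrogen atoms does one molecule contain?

2

Atom tally by fragment:
  pyrimidine ring core → C:4 H:4 N:2
  (− 1 ring H displaced by substituents)
  + OC2H5 → C:2 H:5 O:1
Element totals:
  C: 6
  H: 8
  N: 2
  O: 1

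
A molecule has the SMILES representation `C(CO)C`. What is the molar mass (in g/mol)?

60.10 g/mol

Atom tally by fragment:
  HOCH2CH2 → C:2 H:5 O:1
  CH3 → C:1 H:3
Element totals:
  C: 3
  H: 8
  O: 1
Molecular formula: C3H8O.
  M = 3(12.011) + 8(1.008) + 15.999
    = 36.033 + 8.064 + 15.999 = 60.096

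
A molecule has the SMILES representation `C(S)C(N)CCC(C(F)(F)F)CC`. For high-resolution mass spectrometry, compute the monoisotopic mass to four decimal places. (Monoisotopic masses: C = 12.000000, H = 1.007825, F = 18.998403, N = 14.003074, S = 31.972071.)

Atom tally by fragment:
  HSCH2 → C:1 H:3 S:1
  CH(NH2) → C:1 H:3 N:1
  CH2 → C:1 H:2
  CH2 → C:1 H:2
  CH(CF3) → C:2 H:1 F:3
  CH2 → C:1 H:2
  CH3 → C:1 H:3
Element totals:
  C: 8
  H: 16
  F: 3
  N: 1
  S: 1
Molecular formula: C8H16F3NS.
  M = 8(12.0) + 16(1.007825) + 3(18.998403) + 14.003074 + 31.972071
    = 96.000000 + 16.125200 + 56.995209 + 14.003074 + 31.972071 = 215.095554

215.0956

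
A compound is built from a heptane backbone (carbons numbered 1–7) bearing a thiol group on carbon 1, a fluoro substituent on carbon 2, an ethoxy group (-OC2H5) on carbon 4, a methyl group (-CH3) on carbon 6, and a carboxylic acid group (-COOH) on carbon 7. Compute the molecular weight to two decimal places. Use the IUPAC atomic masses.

Atom tally by fragment:
  HSCH2 → C:1 H:3 S:1
  CH(F) → C:1 H:1 F:1
  CH2 → C:1 H:2
  CH(OC2H5) → C:3 H:6 O:1
  CH2 → C:1 H:2
  CH(CH3) → C:2 H:4
  CH2COOH → C:2 H:3 O:2
Element totals:
  C: 11
  H: 21
  F: 1
  O: 3
  S: 1
Molecular formula: C11H21FO3S.
  M = 11(12.011) + 21(1.008) + 18.998 + 3(15.999) + 32.06
    = 132.121 + 21.168 + 18.998 + 47.997 + 32.060 = 252.344

252.34 g/mol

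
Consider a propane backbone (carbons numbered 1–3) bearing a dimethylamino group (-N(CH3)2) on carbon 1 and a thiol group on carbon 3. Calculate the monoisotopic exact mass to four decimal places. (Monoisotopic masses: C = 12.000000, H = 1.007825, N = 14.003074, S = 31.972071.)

119.0769

Atom tally by fragment:
  (CH3)2NCH2 → C:3 H:8 N:1
  CH2 → C:1 H:2
  CH2SH → C:1 H:3 S:1
Element totals:
  C: 5
  H: 13
  N: 1
  S: 1
Molecular formula: C5H13NS.
  M = 5(12.0) + 13(1.007825) + 14.003074 + 31.972071
    = 60.000000 + 13.101725 + 14.003074 + 31.972071 = 119.076870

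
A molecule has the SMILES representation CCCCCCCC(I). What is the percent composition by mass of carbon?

Atom tally by fragment:
  CH3 → C:1 H:3
  CH2 → C:1 H:2
  CH2 → C:1 H:2
  CH2 → C:1 H:2
  CH2 → C:1 H:2
  CH2 → C:1 H:2
  CH2 → C:1 H:2
  CH2I → C:1 H:2 I:1
Element totals:
  C: 8
  H: 17
  I: 1
Molecular formula: C8H17I.
Molar mass = 240.128 g/mol.
Mass from C: 8 × 12.011 = 96.088 g/mol.
%C = 96.088 / 240.128 × 100 = 40.02%.

40.02%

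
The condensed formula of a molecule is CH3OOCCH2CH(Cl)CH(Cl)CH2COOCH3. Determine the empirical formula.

Atom tally by fragment:
  CH3OOCCH2 → C:3 H:5 O:2
  CH(Cl) → C:1 H:1 Cl:1
  CH(Cl) → C:1 H:1 Cl:1
  CH2COOCH3 → C:3 H:5 O:2
Element totals:
  C: 8
  H: 12
  Cl: 2
  O: 4
Molecular formula: C8H12Cl2O4.
gcd of subscripts = 2; dividing each by 2:
  C: 8/2 = 4
  Cl: 2/2 = 1
  H: 12/2 = 6
  O: 4/2 = 2

C4H6ClO2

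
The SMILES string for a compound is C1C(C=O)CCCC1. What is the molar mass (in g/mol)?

112.17 g/mol

Atom tally by fragment:
  cyclohexane ring core → C:6 H:12
  (− 1 ring H displaced by substituents)
  + CHO → C:1 H:1 O:1
Element totals:
  C: 7
  H: 12
  O: 1
Molecular formula: C7H12O.
  M = 7(12.011) + 12(1.008) + 15.999
    = 84.077 + 12.096 + 15.999 = 112.172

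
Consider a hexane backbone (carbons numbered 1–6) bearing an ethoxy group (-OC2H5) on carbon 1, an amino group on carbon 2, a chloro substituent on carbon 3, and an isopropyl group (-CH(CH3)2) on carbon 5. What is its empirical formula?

C11H24ClNO

Atom tally by fragment:
  C2H5OCH2 → C:3 H:7 O:1
  CH(NH2) → C:1 H:3 N:1
  CH(Cl) → C:1 H:1 Cl:1
  CH2 → C:1 H:2
  CH(CH(CH3)2) → C:4 H:8
  CH3 → C:1 H:3
Element totals:
  C: 11
  H: 24
  Cl: 1
  N: 1
  O: 1
Molecular formula: C11H24ClNO.
gcd of subscripts (11, 1, 24, 1, 1) = 1, so the empirical formula equals the molecular formula.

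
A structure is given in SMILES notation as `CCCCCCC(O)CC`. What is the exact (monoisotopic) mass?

144.1514

Atom tally by fragment:
  CH3 → C:1 H:3
  CH2 → C:1 H:2
  CH2 → C:1 H:2
  CH2 → C:1 H:2
  CH2 → C:1 H:2
  CH2 → C:1 H:2
  CH(OH) → C:1 H:2 O:1
  CH2 → C:1 H:2
  CH3 → C:1 H:3
Element totals:
  C: 9
  H: 20
  O: 1
Molecular formula: C9H20O.
  M = 9(12.0) + 20(1.007825) + 15.994915
    = 108.000000 + 20.156500 + 15.994915 = 144.151415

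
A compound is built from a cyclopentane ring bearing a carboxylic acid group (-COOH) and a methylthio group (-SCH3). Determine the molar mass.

Atom tally by fragment:
  cyclopentane ring core → C:5 H:10
  (− 2 ring H displaced by substituents)
  + COOH → C:1 H:1 O:2
  + SCH3 → C:1 H:3 S:1
Element totals:
  C: 7
  H: 12
  O: 2
  S: 1
Molecular formula: C7H12O2S.
  M = 7(12.011) + 12(1.008) + 2(15.999) + 32.06
    = 84.077 + 12.096 + 31.998 + 32.060 = 160.231

160.23 g/mol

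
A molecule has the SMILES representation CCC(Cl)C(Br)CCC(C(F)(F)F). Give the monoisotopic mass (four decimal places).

279.9841

Atom tally by fragment:
  CH3 → C:1 H:3
  CH2 → C:1 H:2
  CH(Cl) → C:1 H:1 Cl:1
  CH(Br) → C:1 H:1 Br:1
  CH2 → C:1 H:2
  CH2 → C:1 H:2
  CH2CF3 → C:2 H:2 F:3
Element totals:
  C: 8
  H: 13
  Br: 1
  Cl: 1
  F: 3
Molecular formula: C8H13BrClF3.
  M = 8(12.0) + 13(1.007825) + 78.918338 + 34.968853 + 3(18.998403)
    = 96.000000 + 13.101725 + 78.918338 + 34.968853 + 56.995209 = 279.984125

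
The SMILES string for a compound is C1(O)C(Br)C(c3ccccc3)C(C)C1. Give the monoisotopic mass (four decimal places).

254.0306

Atom tally by fragment:
  cyclopentane ring core → C:5 H:10
  (− 4 ring H displaced by substituents)
  + OH → O:1 H:1
  + Br → Br:1
  + C6H5 → C:6 H:5
  + CH3 → C:1 H:3
Element totals:
  C: 12
  H: 15
  Br: 1
  O: 1
Molecular formula: C12H15BrO.
  M = 12(12.0) + 15(1.007825) + 78.918338 + 15.994915
    = 144.000000 + 15.117375 + 78.918338 + 15.994915 = 254.030628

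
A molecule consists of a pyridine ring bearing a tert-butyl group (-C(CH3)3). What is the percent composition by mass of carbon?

79.95%

Atom tally by fragment:
  pyridine ring core → C:5 H:5 N:1
  (− 1 ring H displaced by substituents)
  + C(CH3)3 → C:4 H:9
Element totals:
  C: 9
  H: 13
  N: 1
Molecular formula: C9H13N.
Molar mass = 135.210 g/mol.
Mass from C: 9 × 12.011 = 108.099 g/mol.
%C = 108.099 / 135.210 × 100 = 79.95%.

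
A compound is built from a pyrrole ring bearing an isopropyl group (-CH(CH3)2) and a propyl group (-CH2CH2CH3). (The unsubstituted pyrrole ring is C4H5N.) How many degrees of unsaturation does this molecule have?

3

Atom tally by fragment:
  pyrrole ring core → C:4 H:5 N:1
  (− 2 ring H displaced by substituents)
  + CH(CH3)2 → C:3 H:7
  + CH2CH2CH3 → C:3 H:7
Element totals:
  C: 10
  H: 17
  N: 1
Molecular formula: C10H17N.
DoU = (2C + 2 + N − H − X) / 2 = (2·10 + 2 + 1 − 17 − 0) / 2 = 3.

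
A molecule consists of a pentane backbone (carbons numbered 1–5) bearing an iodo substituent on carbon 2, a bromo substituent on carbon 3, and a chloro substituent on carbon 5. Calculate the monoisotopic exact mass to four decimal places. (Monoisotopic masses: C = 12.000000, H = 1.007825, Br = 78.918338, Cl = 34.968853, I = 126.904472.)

Atom tally by fragment:
  CH3 → C:1 H:3
  CH(I) → C:1 H:1 I:1
  CH(Br) → C:1 H:1 Br:1
  CH2 → C:1 H:2
  CH2Cl → C:1 H:2 Cl:1
Element totals:
  C: 5
  H: 9
  Br: 1
  Cl: 1
  I: 1
Molecular formula: C5H9BrClI.
  M = 5(12.0) + 9(1.007825) + 78.918338 + 34.968853 + 126.904472
    = 60.000000 + 9.070425 + 78.918338 + 34.968853 + 126.904472 = 309.862088

309.8621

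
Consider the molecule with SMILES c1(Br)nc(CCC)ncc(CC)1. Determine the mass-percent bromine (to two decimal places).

34.87%

Atom tally by fragment:
  pyrimidine ring core → C:4 H:4 N:2
  (− 3 ring H displaced by substituents)
  + Br → Br:1
  + CH2CH2CH3 → C:3 H:7
  + C2H5 → C:2 H:5
Element totals:
  C: 9
  H: 13
  Br: 1
  N: 2
Molecular formula: C9H13BrN2.
Molar mass = 229.121 g/mol.
Mass from Br: 1 × 79.904 = 79.904 g/mol.
%Br = 79.904 / 229.121 × 100 = 34.87%.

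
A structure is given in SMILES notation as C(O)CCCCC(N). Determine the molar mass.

117.19 g/mol

Atom tally by fragment:
  HOCH2 → C:1 H:3 O:1
  CH2 → C:1 H:2
  CH2 → C:1 H:2
  CH2 → C:1 H:2
  CH2 → C:1 H:2
  CH2NH2 → C:1 H:4 N:1
Element totals:
  C: 6
  H: 15
  N: 1
  O: 1
Molecular formula: C6H15NO.
  M = 6(12.011) + 15(1.008) + 14.007 + 15.999
    = 72.066 + 15.120 + 14.007 + 15.999 = 117.192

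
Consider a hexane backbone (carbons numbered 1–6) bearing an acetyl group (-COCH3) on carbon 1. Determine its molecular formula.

Atom tally by fragment:
  CH3COCH2 → C:3 H:5 O:1
  CH2 → C:1 H:2
  CH2 → C:1 H:2
  CH2 → C:1 H:2
  CH2 → C:1 H:2
  CH3 → C:1 H:3
Element totals:
  C: 8
  H: 16
  O: 1

C8H16O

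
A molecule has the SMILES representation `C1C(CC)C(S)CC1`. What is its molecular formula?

C7H14S

Atom tally by fragment:
  cyclopentane ring core → C:5 H:10
  (− 2 ring H displaced by substituents)
  + C2H5 → C:2 H:5
  + SH → S:1 H:1
Element totals:
  C: 7
  H: 14
  S: 1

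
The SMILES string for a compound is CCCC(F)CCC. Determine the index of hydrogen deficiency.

0

Atom tally by fragment:
  CH3 → C:1 H:3
  CH2 → C:1 H:2
  CH2 → C:1 H:2
  CH(F) → C:1 H:1 F:1
  CH2 → C:1 H:2
  CH2 → C:1 H:2
  CH3 → C:1 H:3
Element totals:
  C: 7
  H: 15
  F: 1
Molecular formula: C7H15F.
DoU = (2C + 2 + N − H − X) / 2 = (2·7 + 2 + 0 − 15 − 1) / 2 = 0.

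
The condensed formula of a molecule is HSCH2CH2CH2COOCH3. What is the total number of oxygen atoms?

Atom tally by fragment:
  HSCH2 → C:1 H:3 S:1
  CH2 → C:1 H:2
  CH2COOCH3 → C:3 H:5 O:2
Element totals:
  C: 5
  H: 10
  O: 2
  S: 1

2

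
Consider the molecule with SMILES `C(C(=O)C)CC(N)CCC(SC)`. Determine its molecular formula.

C9H19NOS

Atom tally by fragment:
  CH3COCH2 → C:3 H:5 O:1
  CH2 → C:1 H:2
  CH(NH2) → C:1 H:3 N:1
  CH2 → C:1 H:2
  CH2 → C:1 H:2
  CH2SCH3 → C:2 H:5 S:1
Element totals:
  C: 9
  H: 19
  N: 1
  O: 1
  S: 1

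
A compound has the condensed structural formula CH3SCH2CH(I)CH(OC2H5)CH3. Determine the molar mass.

274.16 g/mol

Atom tally by fragment:
  CH3SCH2 → C:2 H:5 S:1
  CH(I) → C:1 H:1 I:1
  CH(OC2H5) → C:3 H:6 O:1
  CH3 → C:1 H:3
Element totals:
  C: 7
  H: 15
  I: 1
  O: 1
  S: 1
Molecular formula: C7H15IOS.
  M = 7(12.011) + 15(1.008) + 126.904 + 15.999 + 32.06
    = 84.077 + 15.120 + 126.904 + 15.999 + 32.060 = 274.160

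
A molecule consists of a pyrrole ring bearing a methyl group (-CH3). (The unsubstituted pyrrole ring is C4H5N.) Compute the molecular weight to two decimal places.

Atom tally by fragment:
  pyrrole ring core → C:4 H:5 N:1
  (− 1 ring H displaced by substituents)
  + CH3 → C:1 H:3
Element totals:
  C: 5
  H: 7
  N: 1
Molecular formula: C5H7N.
  M = 5(12.011) + 7(1.008) + 14.007
    = 60.055 + 7.056 + 14.007 = 81.118

81.12 g/mol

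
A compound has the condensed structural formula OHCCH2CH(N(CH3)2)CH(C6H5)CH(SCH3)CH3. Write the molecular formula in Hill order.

C15H23NOS

Atom tally by fragment:
  OHCCH2 → C:2 H:3 O:1
  CH(N(CH3)2) → C:3 H:7 N:1
  CH(C6H5) → C:7 H:6
  CH(SCH3) → C:2 H:4 S:1
  CH3 → C:1 H:3
Element totals:
  C: 15
  H: 23
  N: 1
  O: 1
  S: 1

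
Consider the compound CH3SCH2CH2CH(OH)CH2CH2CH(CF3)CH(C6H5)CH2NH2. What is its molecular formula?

Atom tally by fragment:
  CH3SCH2 → C:2 H:5 S:1
  CH2 → C:1 H:2
  CH(OH) → C:1 H:2 O:1
  CH2 → C:1 H:2
  CH2 → C:1 H:2
  CH(CF3) → C:2 H:1 F:3
  CH(C6H5) → C:7 H:6
  CH2NH2 → C:1 H:4 N:1
Element totals:
  C: 16
  H: 24
  F: 3
  N: 1
  O: 1
  S: 1

C16H24F3NOS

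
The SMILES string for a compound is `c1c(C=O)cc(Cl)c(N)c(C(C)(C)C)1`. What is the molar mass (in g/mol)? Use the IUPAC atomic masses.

Atom tally by fragment:
  benzene ring core → C:6 H:6
  (− 4 ring H displaced by substituents)
  + CHO → C:1 H:1 O:1
  + Cl → Cl:1
  + NH2 → N:1 H:2
  + C(CH3)3 → C:4 H:9
Element totals:
  C: 11
  H: 14
  Cl: 1
  N: 1
  O: 1
Molecular formula: C11H14ClNO.
  M = 11(12.011) + 14(1.008) + 35.45 + 14.007 + 15.999
    = 132.121 + 14.112 + 35.450 + 14.007 + 15.999 = 211.689

211.69 g/mol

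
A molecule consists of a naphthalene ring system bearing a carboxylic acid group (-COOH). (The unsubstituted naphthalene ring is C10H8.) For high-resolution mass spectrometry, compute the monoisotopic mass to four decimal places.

172.0524

Atom tally by fragment:
  naphthalene ring system core → C:10 H:8
  (− 1 ring H displaced by substituents)
  + COOH → C:1 H:1 O:2
Element totals:
  C: 11
  H: 8
  O: 2
Molecular formula: C11H8O2.
  M = 11(12.0) + 8(1.007825) + 2(15.994915)
    = 132.000000 + 8.062600 + 31.989830 = 172.052430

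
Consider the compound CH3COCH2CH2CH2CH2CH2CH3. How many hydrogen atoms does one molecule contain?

16

Atom tally by fragment:
  CH3COCH2 → C:3 H:5 O:1
  CH2 → C:1 H:2
  CH2 → C:1 H:2
  CH2 → C:1 H:2
  CH2 → C:1 H:2
  CH3 → C:1 H:3
Element totals:
  C: 8
  H: 16
  O: 1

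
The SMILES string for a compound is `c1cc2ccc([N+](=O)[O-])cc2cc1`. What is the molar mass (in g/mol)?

Atom tally by fragment:
  naphthalene ring system core → C:10 H:8
  (− 1 ring H displaced by substituents)
  + NO2 → N:1 O:2
Element totals:
  C: 10
  H: 7
  N: 1
  O: 2
Molecular formula: C10H7NO2.
  M = 10(12.011) + 7(1.008) + 14.007 + 2(15.999)
    = 120.110 + 7.056 + 14.007 + 31.998 = 173.171

173.17 g/mol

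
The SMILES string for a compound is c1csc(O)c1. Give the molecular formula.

Atom tally by fragment:
  thiophene ring core → C:4 H:4 S:1
  (− 1 ring H displaced by substituents)
  + OH → O:1 H:1
Element totals:
  C: 4
  H: 4
  O: 1
  S: 1

C4H4OS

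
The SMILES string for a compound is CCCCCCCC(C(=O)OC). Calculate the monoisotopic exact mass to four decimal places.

172.1463

Atom tally by fragment:
  CH3 → C:1 H:3
  CH2 → C:1 H:2
  CH2 → C:1 H:2
  CH2 → C:1 H:2
  CH2 → C:1 H:2
  CH2 → C:1 H:2
  CH2 → C:1 H:2
  CH2COOCH3 → C:3 H:5 O:2
Element totals:
  C: 10
  H: 20
  O: 2
Molecular formula: C10H20O2.
  M = 10(12.0) + 20(1.007825) + 2(15.994915)
    = 120.000000 + 20.156500 + 31.989830 = 172.146330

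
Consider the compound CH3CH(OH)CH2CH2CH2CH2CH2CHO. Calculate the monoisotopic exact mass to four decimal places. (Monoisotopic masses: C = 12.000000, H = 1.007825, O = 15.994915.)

Atom tally by fragment:
  CH3 → C:1 H:3
  CH(OH) → C:1 H:2 O:1
  CH2 → C:1 H:2
  CH2 → C:1 H:2
  CH2 → C:1 H:2
  CH2 → C:1 H:2
  CH2CHO → C:2 H:3 O:1
Element totals:
  C: 8
  H: 16
  O: 2
Molecular formula: C8H16O2.
  M = 8(12.0) + 16(1.007825) + 2(15.994915)
    = 96.000000 + 16.125200 + 31.989830 = 144.115030

144.1150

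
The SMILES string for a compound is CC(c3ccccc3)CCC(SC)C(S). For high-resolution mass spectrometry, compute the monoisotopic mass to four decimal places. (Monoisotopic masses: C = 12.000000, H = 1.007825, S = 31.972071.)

240.1006

Atom tally by fragment:
  CH3 → C:1 H:3
  CH(C6H5) → C:7 H:6
  CH2 → C:1 H:2
  CH2 → C:1 H:2
  CH(SCH3) → C:2 H:4 S:1
  CH2SH → C:1 H:3 S:1
Element totals:
  C: 13
  H: 20
  S: 2
Molecular formula: C13H20S2.
  M = 13(12.0) + 20(1.007825) + 2(31.972071)
    = 156.000000 + 20.156500 + 63.944142 = 240.100642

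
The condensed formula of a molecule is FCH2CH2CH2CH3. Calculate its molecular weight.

Atom tally by fragment:
  FCH2 → C:1 H:2 F:1
  CH2 → C:1 H:2
  CH2 → C:1 H:2
  CH3 → C:1 H:3
Element totals:
  C: 4
  H: 9
  F: 1
Molecular formula: C4H9F.
  M = 4(12.011) + 9(1.008) + 18.998
    = 48.044 + 9.072 + 18.998 = 76.114

76.11 g/mol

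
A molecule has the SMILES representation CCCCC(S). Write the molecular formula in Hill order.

C5H12S

Atom tally by fragment:
  CH3 → C:1 H:3
  CH2 → C:1 H:2
  CH2 → C:1 H:2
  CH2 → C:1 H:2
  CH2SH → C:1 H:3 S:1
Element totals:
  C: 5
  H: 12
  S: 1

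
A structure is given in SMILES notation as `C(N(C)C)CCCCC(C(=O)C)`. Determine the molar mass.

171.28 g/mol

Atom tally by fragment:
  (CH3)2NCH2 → C:3 H:8 N:1
  CH2 → C:1 H:2
  CH2 → C:1 H:2
  CH2 → C:1 H:2
  CH2 → C:1 H:2
  CH2COCH3 → C:3 H:5 O:1
Element totals:
  C: 10
  H: 21
  N: 1
  O: 1
Molecular formula: C10H21NO.
  M = 10(12.011) + 21(1.008) + 14.007 + 15.999
    = 120.110 + 21.168 + 14.007 + 15.999 = 171.284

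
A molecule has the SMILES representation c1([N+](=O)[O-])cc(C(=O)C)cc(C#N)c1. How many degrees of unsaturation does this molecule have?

Atom tally by fragment:
  benzene ring core → C:6 H:6
  (− 3 ring H displaced by substituents)
  + NO2 → N:1 O:2
  + COCH3 → C:2 H:3 O:1
  + CN → C:1 N:1
Element totals:
  C: 9
  H: 6
  N: 2
  O: 3
Molecular formula: C9H6N2O3.
DoU = (2C + 2 + N − H − X) / 2 = (2·9 + 2 + 2 − 6 − 0) / 2 = 8.

8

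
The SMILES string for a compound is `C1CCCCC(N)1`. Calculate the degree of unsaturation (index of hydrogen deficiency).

1

Atom tally by fragment:
  cyclohexane ring core → C:6 H:12
  (− 1 ring H displaced by substituents)
  + NH2 → N:1 H:2
Element totals:
  C: 6
  H: 13
  N: 1
Molecular formula: C6H13N.
DoU = (2C + 2 + N − H − X) / 2 = (2·6 + 2 + 1 − 13 − 0) / 2 = 1.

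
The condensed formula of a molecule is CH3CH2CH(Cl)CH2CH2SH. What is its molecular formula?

Atom tally by fragment:
  CH3 → C:1 H:3
  CH2 → C:1 H:2
  CH(Cl) → C:1 H:1 Cl:1
  CH2 → C:1 H:2
  CH2SH → C:1 H:3 S:1
Element totals:
  C: 5
  H: 11
  Cl: 1
  S: 1

C5H11ClS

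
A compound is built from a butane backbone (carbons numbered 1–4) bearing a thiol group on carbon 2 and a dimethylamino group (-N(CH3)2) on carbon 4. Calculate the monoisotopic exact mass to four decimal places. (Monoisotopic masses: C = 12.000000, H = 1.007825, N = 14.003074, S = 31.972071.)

133.0925

Atom tally by fragment:
  CH3 → C:1 H:3
  CH(SH) → C:1 H:2 S:1
  CH2 → C:1 H:2
  CH2N(CH3)2 → C:3 H:8 N:1
Element totals:
  C: 6
  H: 15
  N: 1
  S: 1
Molecular formula: C6H15NS.
  M = 6(12.0) + 15(1.007825) + 14.003074 + 31.972071
    = 72.000000 + 15.117375 + 14.003074 + 31.972071 = 133.092520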